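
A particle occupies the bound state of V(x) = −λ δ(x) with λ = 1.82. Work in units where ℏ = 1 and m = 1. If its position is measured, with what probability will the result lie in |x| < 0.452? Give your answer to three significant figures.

P = 0.807

The normalised bound state is ψ = √κ e^{−κ|x|} with κ = mλ/ℏ² = 1.820.
P(|x| < d) = ∫_{−d}^{d} κ e^{−2κ|x|} dx = 1 − e^{−2κd} = 1 − e^{−1.645} = 0.8070.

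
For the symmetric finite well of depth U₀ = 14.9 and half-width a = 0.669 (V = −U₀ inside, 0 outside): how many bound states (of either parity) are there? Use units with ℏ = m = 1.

N = 3

The dimensionless depth is z₀ = a√(2mU₀)/ℏ = 0.669 × √(29.80) = 3.652.
A new bound state (alternating even/odd) appears each time z₀ passes a multiple of π/2, so N = ⌊2z₀/π⌋ + 1 = ⌊2.325⌋ + 1 = 3.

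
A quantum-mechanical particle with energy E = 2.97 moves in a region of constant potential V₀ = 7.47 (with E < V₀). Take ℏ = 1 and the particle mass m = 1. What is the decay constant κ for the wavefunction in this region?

κ = 3.00

Since E < V₀ the TISE in this region is ψ'' = κ²ψ with κ = √(2m(V₀ − E))/ℏ.
κ = √(2 × 1 × 4.5) = 3.000.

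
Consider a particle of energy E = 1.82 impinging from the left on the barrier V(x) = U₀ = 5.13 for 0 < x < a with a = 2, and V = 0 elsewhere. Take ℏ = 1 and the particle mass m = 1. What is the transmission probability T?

Since E < U₀ the interior solution is evanescent with decay constant κ = √(2m(U₀ − E))/ℏ = 2.573.
κa = 5.146, sinh(κa) = 85.86.
The exact tunnelling result is T⁻¹ = 1 + U₀² sinh²(κa) / [4E(U₀ − E)] = 8052, so T = 0.000124.

T = 0.000124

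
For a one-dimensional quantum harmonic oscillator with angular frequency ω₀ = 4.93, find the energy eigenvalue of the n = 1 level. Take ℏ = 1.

Using E_n = (n + ½)ℏω₀: E_1 = 1.5 × 4.93 = 7.395.

E = 7.40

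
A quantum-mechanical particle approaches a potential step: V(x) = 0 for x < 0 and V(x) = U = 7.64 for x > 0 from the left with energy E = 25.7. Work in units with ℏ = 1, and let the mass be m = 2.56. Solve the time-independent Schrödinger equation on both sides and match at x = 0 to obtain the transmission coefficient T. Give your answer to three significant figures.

On each side the TISE gives plane waves with k = √(2m(E − V))/ℏ: k₁ = √(2·2.56·25.7) = 11.47, k₂ = √(2·2.56·18.06) = 9.616.
Continuity of ψ and ψ′ at the step yields the reflection amplitude r = (k₁ − k₂)/(k₁ + k₂) = 0.08797; thus R = |r|² = 0.007739, T = 0.9923.

T = 0.992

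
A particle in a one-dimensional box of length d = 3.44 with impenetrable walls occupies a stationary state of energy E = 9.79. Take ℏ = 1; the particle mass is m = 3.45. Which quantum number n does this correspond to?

n = 9

For an infinite well E_n = n²π²ℏ²/(2md²), so n = (d/πℏ)√(2mE).
n = (3.44/π) × √(2 × 3.45 × 9.79) = 9.000 → n = 9.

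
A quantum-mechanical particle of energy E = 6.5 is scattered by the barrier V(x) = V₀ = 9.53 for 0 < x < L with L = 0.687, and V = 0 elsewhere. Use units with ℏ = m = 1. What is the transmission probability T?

T = 0.112

E < V₀: inside the barrier ψ ∝ e^{±κx} with κ = √(2m(V₀ − E))/ℏ = 2.462.
κL = 1.691, sinh(κL) = 2.621.
The exact tunnelling result is T⁻¹ = 1 + V₀² sinh²(κL) / [4E(V₀ − E)] = 8.919, so T = 0.112.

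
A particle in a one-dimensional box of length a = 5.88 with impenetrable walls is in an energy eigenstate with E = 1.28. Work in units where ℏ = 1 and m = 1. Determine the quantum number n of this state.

n = 3

From E_n = n²π²ℏ²/(2ma²) invert to n = √(2ma²E)/(πℏ).
n = (5.88/π) × √(2 × 1 × 1.28) = 2.995 → n = 3.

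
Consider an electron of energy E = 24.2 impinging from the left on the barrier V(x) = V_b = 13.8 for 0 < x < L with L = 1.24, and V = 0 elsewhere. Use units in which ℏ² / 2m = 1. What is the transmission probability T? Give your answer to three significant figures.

T = 0.902

E > V_b: inside the barrier k₂ = √(2m(E − V_b))/ℏ = 3.225, k₂L = 3.999.
Matching at both interfaces gives T⁻¹ = 1 + V_b² sin²(k₂L) / [4E(E − V_b)] = 1.108, hence T = 0.902.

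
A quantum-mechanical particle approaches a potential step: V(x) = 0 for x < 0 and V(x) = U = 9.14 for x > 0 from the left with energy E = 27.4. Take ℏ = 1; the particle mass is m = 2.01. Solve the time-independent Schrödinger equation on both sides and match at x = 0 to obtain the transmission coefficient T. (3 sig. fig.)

T = 0.990

The wavenumbers are k₁ = √(2mE)/ℏ = 10.50 on the left and k₂ = √(2m(E − U))/ℏ = 8.568 on the right.
Continuity of ψ and ψ′ at the step yields the reflection amplitude r = (k₁ − k₂)/(k₁ + k₂) = 0.1011; thus R = |r|² = 0.01022, T = 0.9898.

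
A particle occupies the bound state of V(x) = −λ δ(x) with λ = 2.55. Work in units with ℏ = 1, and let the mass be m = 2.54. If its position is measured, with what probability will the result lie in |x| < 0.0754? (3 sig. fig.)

P = 0.623

The normalised bound state is ψ = √κ e^{−κ|x|} with κ = mλ/ℏ² = 6.477.
P(|x| < d) = ∫_{−d}^{d} κ e^{−2κ|x|} dx = 1 − e^{−2κd} = 1 − e^{−0.9767} = 0.6235.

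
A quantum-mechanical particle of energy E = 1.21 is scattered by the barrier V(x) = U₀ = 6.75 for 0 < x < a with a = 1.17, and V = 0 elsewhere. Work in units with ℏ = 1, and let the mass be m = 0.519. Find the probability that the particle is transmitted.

Since E < U₀ the interior solution is evanescent with decay constant κ = √(2m(U₀ − E))/ℏ = 2.398.
κa = 2.806, sinh(κa) = 8.239.
Matching ψ, ψ′ at both faces gives T = [1 + U₀² sinh²(κa) / (4E(U₀ − E))]⁻¹ = 1/116.3 = 0.00860.

T = 0.00860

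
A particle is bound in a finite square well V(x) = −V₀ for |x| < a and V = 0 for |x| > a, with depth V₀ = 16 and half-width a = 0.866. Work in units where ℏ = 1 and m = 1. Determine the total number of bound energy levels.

Define the well-strength parameter z₀ = (a/ℏ)√(2mV₀) = 0.866 × √(2·1·16) = 4.899.
The even/odd transcendental equations gain one root per π/2 in z₀, giving N = 1 + ⌊2z₀/π⌋ = 1 + ⌊3.119⌋ = 4.

N = 4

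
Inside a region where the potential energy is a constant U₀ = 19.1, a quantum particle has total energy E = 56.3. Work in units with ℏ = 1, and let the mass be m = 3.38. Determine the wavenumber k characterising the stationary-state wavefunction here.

k = 15.9

With E > U₀ the solution is oscillatory, ψ ∝ e^{±ikx} with k = √(2m(E − U₀))/ℏ.
k = √(2 × 3.38 × 37.2) = 15.86.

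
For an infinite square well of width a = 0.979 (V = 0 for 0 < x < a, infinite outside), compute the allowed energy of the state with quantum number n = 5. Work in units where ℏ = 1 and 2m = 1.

Requiring ψ(0) = ψ(a) = 0 quantises k = nπ/a, hence E_n = ℏ²k²/2m = n²π²ℏ²/(2ma²).
E_5 = 5² × π² / (2 × 0.5 × 0.979²) = 257.4.

E = 257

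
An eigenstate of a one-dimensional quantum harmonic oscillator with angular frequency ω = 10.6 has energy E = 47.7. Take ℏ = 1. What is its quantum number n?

n = 4

E_n = ℏω(n + ½) ⇒ n = E/(ℏω) − ½ = 47.7/10.6 − 0.5 = 4.000 → n = 4.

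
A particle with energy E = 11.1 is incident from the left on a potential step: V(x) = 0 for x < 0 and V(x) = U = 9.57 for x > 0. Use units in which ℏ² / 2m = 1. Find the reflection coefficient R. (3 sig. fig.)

On each side the TISE gives plane waves with k = √(2m(E − V))/ℏ: k₁ = √(2·½·11.1) = 3.332, k₂ = √(2·½·1.53) = 1.237.
Continuity of ψ and ψ′ at the step yields the reflection amplitude r = (k₁ − k₂)/(k₁ + k₂) = 0.4585; thus R = |r|² = 0.2102, T = 0.7898.

R = 0.210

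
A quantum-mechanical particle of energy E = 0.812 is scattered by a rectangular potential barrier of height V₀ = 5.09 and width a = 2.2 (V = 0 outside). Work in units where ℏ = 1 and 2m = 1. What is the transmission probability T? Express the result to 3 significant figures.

T = 0.000239

E < V₀: inside the barrier ψ ∝ e^{±κx} with κ = √(2m(V₀ − E))/ℏ = 2.068.
κa = 4.550, sinh(κa) = 47.33.
Matching ψ, ψ′ at both faces gives T = [1 + V₀² sinh²(κa) / (4E(V₀ − E))]⁻¹ = 1/4177 = 0.000239.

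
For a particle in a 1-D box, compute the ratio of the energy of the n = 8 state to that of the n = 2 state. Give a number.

Since E_n ∝ n², the ratio is (8/2)² = 16.

16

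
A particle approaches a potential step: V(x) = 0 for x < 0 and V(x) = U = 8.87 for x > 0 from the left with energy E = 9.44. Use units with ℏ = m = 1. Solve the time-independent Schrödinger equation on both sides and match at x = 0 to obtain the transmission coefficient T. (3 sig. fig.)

On each side the TISE gives plane waves with k = √(2m(E − V))/ℏ: k₁ = √(2·1·9.44) = 4.345, k₂ = √(2·1·0.57) = 1.068.
Matching ψ and ψ′ at x = 0 gives r = (k₁ − k₂)/(k₁ + k₂), so R = r² = 0.3666 and T = 1 − R = 0.6334.

T = 0.633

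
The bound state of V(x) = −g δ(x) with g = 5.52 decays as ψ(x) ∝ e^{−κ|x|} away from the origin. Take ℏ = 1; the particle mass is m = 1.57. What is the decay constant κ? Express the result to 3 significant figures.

κ = 8.67

Integrating the TISE across x = 0 gives the cusp condition ψ'(0⁺) − ψ'(0⁻) = −(2mg/ℏ²)ψ(0).
With ψ ∝ e^{−κ|x|} this yields −2κ = −2mg/ℏ², so κ = mg/ℏ² = 8.666.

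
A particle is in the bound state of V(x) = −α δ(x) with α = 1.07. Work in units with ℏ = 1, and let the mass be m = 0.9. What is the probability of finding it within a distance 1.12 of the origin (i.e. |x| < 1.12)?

P = 0.884

The normalised bound state is ψ = √κ e^{−κ|x|} with κ = mα/ℏ² = 0.9630.
P(|x| < d) = ∫_{−d}^{d} κ e^{−2κ|x|} dx = 1 − e^{−2κd} = 1 − e^{−2.157} = 0.8843.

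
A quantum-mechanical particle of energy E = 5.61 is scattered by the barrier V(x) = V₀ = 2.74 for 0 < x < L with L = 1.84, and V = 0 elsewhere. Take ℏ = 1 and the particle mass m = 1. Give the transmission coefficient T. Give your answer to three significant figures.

E > V₀: inside the barrier k₂ = √(2m(E − V₀))/ℏ = 2.396, k₂L = 4.408.
Matching at both interfaces gives T⁻¹ = 1 + V₀² sin²(k₂L) / [4E(E − V₀)] = 1.106, hence T = 0.904.

T = 0.904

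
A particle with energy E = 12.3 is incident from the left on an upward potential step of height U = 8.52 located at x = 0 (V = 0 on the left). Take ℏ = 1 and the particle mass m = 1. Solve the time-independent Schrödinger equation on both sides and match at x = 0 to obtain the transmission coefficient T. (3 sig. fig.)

On each side the TISE gives plane waves with k = √(2m(E − V))/ℏ: k₁ = √(2·1·12.3) = 4.960, k₂ = √(2·1·3.78) = 2.750.
Continuity of ψ and ψ′ at the step yields the reflection amplitude r = (k₁ − k₂)/(k₁ + k₂) = 0.2867; thus R = |r|² = 0.08220, T = 0.9178.

T = 0.918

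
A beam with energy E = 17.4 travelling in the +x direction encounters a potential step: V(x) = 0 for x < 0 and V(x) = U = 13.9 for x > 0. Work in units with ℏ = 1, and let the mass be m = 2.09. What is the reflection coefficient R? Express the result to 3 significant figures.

On each side the TISE gives plane waves with k = √(2m(E − V))/ℏ: k₁ = √(2·2.09·17.4) = 8.528, k₂ = √(2·2.09·3.5) = 3.825.
Continuity of ψ and ψ′ at the step yields the reflection amplitude r = (k₁ − k₂)/(k₁ + k₂) = 0.3807; thus R = |r|² = 0.1450, T = 0.8550.

R = 0.145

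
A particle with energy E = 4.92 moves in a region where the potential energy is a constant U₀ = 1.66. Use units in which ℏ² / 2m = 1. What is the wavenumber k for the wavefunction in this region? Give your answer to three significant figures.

With E > U₀ the solution is oscillatory, ψ ∝ e^{±ikx} with k = √(2m(E − U₀))/ℏ.
k = √(2 × 0.5 × 3.26) = 1.806.

k = 1.81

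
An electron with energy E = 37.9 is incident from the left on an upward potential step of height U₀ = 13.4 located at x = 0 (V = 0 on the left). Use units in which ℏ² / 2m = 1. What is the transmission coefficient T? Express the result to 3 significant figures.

The wavenumbers are k₁ = √(2mE)/ℏ = 6.156 on the left and k₂ = √(2m(E − U₀))/ℏ = 4.950 on the right.
Continuity of ψ and ψ′ at the step yields the reflection amplitude r = (k₁ − k₂)/(k₁ + k₂) = 0.1086; thus R = |r|² = 0.01180, T = 0.9882.

T = 0.988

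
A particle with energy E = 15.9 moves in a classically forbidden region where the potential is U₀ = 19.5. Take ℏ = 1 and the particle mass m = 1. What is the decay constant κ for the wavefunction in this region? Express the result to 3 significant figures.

Since E < U₀ the TISE in this region is ψ'' = κ²ψ with κ = √(2m(U₀ − E))/ℏ.
κ = √(2 × 1 × 3.6) = 2.683.

κ = 2.68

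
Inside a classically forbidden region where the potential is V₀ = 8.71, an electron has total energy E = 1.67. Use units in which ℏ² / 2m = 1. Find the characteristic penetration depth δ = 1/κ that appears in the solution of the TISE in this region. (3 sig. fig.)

Since E < V₀ the TISE in this region is ψ'' = κ²ψ with κ = √(2m(V₀ − E))/ℏ.
κ = √(2 × 0.5 × 7.04) = 2.653. The penetration depth is δ = 1/κ = 0.377.

δ = 0.377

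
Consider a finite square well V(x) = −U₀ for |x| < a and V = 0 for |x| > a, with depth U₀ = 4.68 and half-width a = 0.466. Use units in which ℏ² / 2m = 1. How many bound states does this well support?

Define the well-strength parameter z₀ = (a/ℏ)√(2mU₀) = 0.466 × √(2·0.5·4.68) = 1.008.
The even/odd transcendental equations gain one root per π/2 in z₀, giving N = 1 + ⌊2z₀/π⌋ = 1 + ⌊0.6418⌋ = 1.

N = 1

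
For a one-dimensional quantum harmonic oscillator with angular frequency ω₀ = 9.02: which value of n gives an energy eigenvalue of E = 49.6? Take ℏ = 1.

E_n = ℏω₀(n + ½) ⇒ n = E/(ℏω₀) − ½ = 49.6/9.02 − 0.5 = 4.999 → n = 5.

n = 5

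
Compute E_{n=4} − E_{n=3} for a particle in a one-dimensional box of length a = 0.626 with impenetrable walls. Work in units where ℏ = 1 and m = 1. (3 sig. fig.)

ΔE = 88.1

E_n = n²π²ℏ²/(2ma²), so ΔE = (4² − 3²) π²ℏ²/(2ma²).
ΔE = 7 × π² / (2 × 1 × 0.626²) = 88.15.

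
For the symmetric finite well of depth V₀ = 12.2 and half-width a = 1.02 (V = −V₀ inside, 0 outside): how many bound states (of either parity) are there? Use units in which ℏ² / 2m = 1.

Define the well-strength parameter z₀ = (a/ℏ)√(2mV₀) = 1.02 × √(2·0.5·12.2) = 3.563.
The even/odd transcendental equations gain one root per π/2 in z₀, giving N = 1 + ⌊2z₀/π⌋ = 1 + ⌊2.268⌋ = 3.

N = 3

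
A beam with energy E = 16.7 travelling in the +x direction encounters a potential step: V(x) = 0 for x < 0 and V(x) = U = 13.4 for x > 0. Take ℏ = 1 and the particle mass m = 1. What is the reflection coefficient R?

R = 0.148

On each side the TISE gives plane waves with k = √(2m(E − V))/ℏ: k₁ = √(2·1·16.7) = 5.779, k₂ = √(2·1·3.3) = 2.569.
Matching ψ and ψ′ at x = 0 gives r = (k₁ − k₂)/(k₁ + k₂), so R = r² = 0.1479 and T = 1 − R = 0.8521.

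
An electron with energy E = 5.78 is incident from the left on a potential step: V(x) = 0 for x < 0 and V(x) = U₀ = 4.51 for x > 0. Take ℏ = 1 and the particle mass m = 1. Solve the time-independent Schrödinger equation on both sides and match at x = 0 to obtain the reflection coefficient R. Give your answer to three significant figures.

R = 0.131

On each side the TISE gives plane waves with k = √(2m(E − V))/ℏ: k₁ = √(2·1·5.78) = 3.400, k₂ = √(2·1·1.27) = 1.594.
Matching ψ and ψ′ at x = 0 gives r = (k₁ − k₂)/(k₁ + k₂), so R = r² = 0.1308 and T = 1 − R = 0.8692.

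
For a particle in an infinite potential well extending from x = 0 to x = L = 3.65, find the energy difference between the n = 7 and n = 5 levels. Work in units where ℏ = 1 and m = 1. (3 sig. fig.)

E_n = n²π²ℏ²/(2mL²), so ΔE = (7² − 5²) π²ℏ²/(2mL²).
ΔE = 24 × π² / (2 × 1 × 3.65²) = 8.890.

ΔE = 8.89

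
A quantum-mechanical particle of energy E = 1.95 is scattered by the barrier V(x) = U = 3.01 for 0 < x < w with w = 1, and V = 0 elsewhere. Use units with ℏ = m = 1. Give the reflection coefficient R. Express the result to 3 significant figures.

R = 0.818

E < U: inside the barrier ψ ∝ e^{±κx} with κ = √(2m(U − E))/ℏ = 1.456.
κw = 1.456, sinh(κw) = 2.028.
The exact tunnelling result is T⁻¹ = 1 + U² sinh²(κw) / [4E(U − E)] = 5.506, so T = 0.182.
R = 1 − T = 0.818.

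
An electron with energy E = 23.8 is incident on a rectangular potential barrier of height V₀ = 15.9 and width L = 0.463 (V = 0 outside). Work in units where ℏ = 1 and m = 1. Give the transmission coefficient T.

Above the barrier the interior wavenumber is k₂ = √(2m(E − V₀))/ℏ = 3.975, giving phase k₂L = 1.840.
Matching at both interfaces gives T⁻¹ = 1 + V₀² sin²(k₂L) / [4E(E − V₀)] = 1.312, hence T = 0.762.

T = 0.762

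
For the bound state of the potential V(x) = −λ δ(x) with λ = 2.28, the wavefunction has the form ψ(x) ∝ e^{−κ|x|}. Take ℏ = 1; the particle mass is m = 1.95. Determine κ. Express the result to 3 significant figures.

κ = 4.45

Integrating the TISE across x = 0 gives the cusp condition ψ'(0⁺) − ψ'(0⁻) = −(2mλ/ℏ²)ψ(0).
With ψ ∝ e^{−κ|x|} this yields −2κ = −2mλ/ℏ², so κ = mλ/ℏ² = 4.446.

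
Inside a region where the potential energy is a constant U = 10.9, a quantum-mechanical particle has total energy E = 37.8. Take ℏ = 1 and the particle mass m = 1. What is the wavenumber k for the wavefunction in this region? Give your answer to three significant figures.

With E > U the solution is oscillatory, ψ ∝ e^{±ikx} with k = √(2m(E − U))/ℏ.
k = √(2 × 1 × 26.9) = 7.335.

k = 7.33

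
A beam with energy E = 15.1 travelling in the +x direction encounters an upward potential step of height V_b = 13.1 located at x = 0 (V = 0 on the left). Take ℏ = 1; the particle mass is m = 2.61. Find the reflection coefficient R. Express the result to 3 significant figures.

On each side the TISE gives plane waves with k = √(2m(E − V))/ℏ: k₁ = √(2·2.61·15.1) = 8.878, k₂ = √(2·2.61·2) = 3.231.
Continuity of ψ and ψ′ at the step yields the reflection amplitude r = (k₁ − k₂)/(k₁ + k₂) = 0.4663; thus R = |r|² = 0.2175, T = 0.7825.

R = 0.217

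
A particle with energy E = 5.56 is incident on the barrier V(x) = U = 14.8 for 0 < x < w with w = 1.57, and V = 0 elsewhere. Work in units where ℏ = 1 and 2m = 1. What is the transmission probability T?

T = 0.000269

E < U: inside the barrier ψ ∝ e^{±κx} with κ = √(2m(U − E))/ℏ = 3.040.
κw = 4.772, sinh(κw) = 59.10.
The exact tunnelling result is T⁻¹ = 1 + U² sinh²(κw) / [4E(U − E)] = 3724, so T = 0.000269.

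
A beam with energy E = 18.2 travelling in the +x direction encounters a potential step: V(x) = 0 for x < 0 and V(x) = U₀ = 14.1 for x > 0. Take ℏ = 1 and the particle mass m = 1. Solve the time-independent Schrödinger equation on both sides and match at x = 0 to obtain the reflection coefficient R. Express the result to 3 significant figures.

R = 0.127

On each side the TISE gives plane waves with k = √(2m(E − V))/ℏ: k₁ = √(2·1·18.2) = 6.033, k₂ = √(2·1·4.1) = 2.864.
Continuity of ψ and ψ′ at the step yields the reflection amplitude r = (k₁ − k₂)/(k₁ + k₂) = 0.3563; thus R = |r|² = 0.1269, T = 0.8731.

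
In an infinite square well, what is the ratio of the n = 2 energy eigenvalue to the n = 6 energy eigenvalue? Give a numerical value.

Since E_n ∝ n², the ratio is (2/6)² = 0.111111.

0.111111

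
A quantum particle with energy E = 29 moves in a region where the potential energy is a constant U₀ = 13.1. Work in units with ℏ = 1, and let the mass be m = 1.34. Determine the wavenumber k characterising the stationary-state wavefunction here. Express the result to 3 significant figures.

k = 6.53

With E > U₀ the solution is oscillatory, ψ ∝ e^{±ikx} with k = √(2m(E − U₀))/ℏ.
k = √(2 × 1.34 × 15.9) = 6.528.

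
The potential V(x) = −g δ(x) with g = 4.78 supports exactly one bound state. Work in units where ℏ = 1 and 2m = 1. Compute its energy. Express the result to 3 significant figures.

E = -5.71

For x ≠ 0 the bound state is ψ ∝ e^{−κ|x|}; integrating the TISE across the delta gives the cusp condition 2κ = 2mg/ℏ², so κ = 2.390.
Then E = −ℏ²κ²/(2m) = −mg²/(2ℏ²) = -5.712.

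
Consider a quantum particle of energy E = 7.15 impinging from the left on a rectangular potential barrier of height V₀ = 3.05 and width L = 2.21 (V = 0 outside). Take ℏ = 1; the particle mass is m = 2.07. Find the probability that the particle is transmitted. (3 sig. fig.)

Above the barrier the interior wavenumber is k₂ = √(2m(E − V₀))/ℏ = 4.120, giving phase k₂L = 9.105.
Matching at both interfaces gives T⁻¹ = 1 + V₀² sin²(k₂L) / [4E(E − V₀)] = 1.008, hence T = 0.992.

T = 0.992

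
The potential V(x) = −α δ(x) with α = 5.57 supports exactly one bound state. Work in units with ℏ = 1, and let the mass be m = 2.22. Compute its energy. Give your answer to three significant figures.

E = -34.4

For x ≠ 0 the bound state is ψ ∝ e^{−κ|x|}; integrating the TISE across the delta gives the cusp condition 2κ = 2mα/ℏ², so κ = 12.37.
Then E = −ℏ²κ²/(2m) = −mα²/(2ℏ²) = -34.44.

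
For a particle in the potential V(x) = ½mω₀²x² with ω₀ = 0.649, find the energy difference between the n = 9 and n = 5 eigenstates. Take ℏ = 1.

E_n = ℏω₀(n + ½), so ΔE = (9 − 5) ℏω₀ = 4 × 0.649 = 2.596.

ΔE = 2.60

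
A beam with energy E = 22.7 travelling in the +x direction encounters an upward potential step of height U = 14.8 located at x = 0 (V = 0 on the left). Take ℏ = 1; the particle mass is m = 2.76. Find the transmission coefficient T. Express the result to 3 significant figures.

T = 0.933

On each side the TISE gives plane waves with k = √(2m(E − V))/ℏ: k₁ = √(2·2.76·22.7) = 11.19, k₂ = √(2·2.76·7.9) = 6.604.
Continuity of ψ and ψ′ at the step yields the reflection amplitude r = (k₁ − k₂)/(k₁ + k₂) = 0.2579; thus R = |r|² = 0.06652, T = 0.9335.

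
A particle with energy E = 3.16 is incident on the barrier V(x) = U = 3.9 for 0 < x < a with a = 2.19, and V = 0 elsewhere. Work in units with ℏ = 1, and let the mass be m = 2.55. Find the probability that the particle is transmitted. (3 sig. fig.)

T = 0.000496

Since E < U the interior solution is evanescent with decay constant κ = √(2m(U − E))/ℏ = 1.943.
κa = 4.254, sinh(κa) = 35.20.
The exact tunnelling result is T⁻¹ = 1 + U² sinh²(κa) / [4E(U − E)] = 2016, so T = 0.000496.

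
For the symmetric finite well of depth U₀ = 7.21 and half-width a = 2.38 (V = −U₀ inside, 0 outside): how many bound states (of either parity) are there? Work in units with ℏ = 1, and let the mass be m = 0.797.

The dimensionless depth is z₀ = a√(2mU₀)/ℏ = 2.38 × √(11.49) = 8.068.
A new bound state (alternating even/odd) appears each time z₀ passes a multiple of π/2, so N = ⌊2z₀/π⌋ + 1 = ⌊5.137⌋ + 1 = 6.

N = 6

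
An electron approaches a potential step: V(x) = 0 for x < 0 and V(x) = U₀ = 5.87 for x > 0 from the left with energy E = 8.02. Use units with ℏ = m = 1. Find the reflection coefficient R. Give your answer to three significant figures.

R = 0.101

The wavenumbers are k₁ = √(2mE)/ℏ = 4.005 on the left and k₂ = √(2m(E − U₀))/ℏ = 2.074 on the right.
Matching ψ and ψ′ at x = 0 gives r = (k₁ − k₂)/(k₁ + k₂), so R = r² = 0.1010 and T = 1 − R = 0.8990.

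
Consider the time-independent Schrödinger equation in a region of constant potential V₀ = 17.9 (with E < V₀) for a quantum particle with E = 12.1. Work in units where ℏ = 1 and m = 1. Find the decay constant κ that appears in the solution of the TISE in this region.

Since E < V₀ the TISE in this region is ψ'' = κ²ψ with κ = √(2m(V₀ − E))/ℏ.
κ = √(2 × 1 × 5.8) = 3.406.

κ = 3.41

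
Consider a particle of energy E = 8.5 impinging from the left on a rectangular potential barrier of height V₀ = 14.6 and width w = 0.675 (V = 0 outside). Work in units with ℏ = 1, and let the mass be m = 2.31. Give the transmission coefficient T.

Since E < V₀ the interior solution is evanescent with decay constant κ = √(2m(V₀ − E))/ℏ = 5.309.
κw = 3.583, sinh(κw) = 17.98.
The exact tunnelling result is T⁻¹ = 1 + V₀² sinh²(κw) / [4E(V₀ − E)] = 333.4, so T = 0.00300.

T = 0.00300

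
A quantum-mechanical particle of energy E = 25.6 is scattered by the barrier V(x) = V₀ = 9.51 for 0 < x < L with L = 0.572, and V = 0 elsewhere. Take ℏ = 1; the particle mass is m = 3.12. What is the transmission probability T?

Above the barrier the interior wavenumber is k₂ = √(2m(E − V₀))/ℏ = 10.02, giving phase k₂L = 5.731.
Matching at both interfaces gives T⁻¹ = 1 + V₀² sin²(k₂L) / [4E(E − V₀)] = 1.015, hence T = 0.985.

T = 0.985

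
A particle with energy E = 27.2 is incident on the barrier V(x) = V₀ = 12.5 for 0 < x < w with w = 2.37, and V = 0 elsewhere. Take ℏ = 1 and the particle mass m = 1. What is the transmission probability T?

E > V₀: inside the barrier k₂ = √(2m(E − V₀))/ℏ = 5.422, k₂w = 12.85.
T = [1 + V₀² sin²(k₂w) / (4E(E − V₀))]⁻¹ = 1/1.008 = 0.992.

T = 0.992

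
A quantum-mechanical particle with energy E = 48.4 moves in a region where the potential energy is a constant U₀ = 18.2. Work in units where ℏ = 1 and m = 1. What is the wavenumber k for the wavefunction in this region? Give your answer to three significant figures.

k = 7.77

With E > U₀ the solution is oscillatory, ψ ∝ e^{±ikx} with k = √(2m(E − U₀))/ℏ.
k = √(2 × 1 × 30.2) = 7.772.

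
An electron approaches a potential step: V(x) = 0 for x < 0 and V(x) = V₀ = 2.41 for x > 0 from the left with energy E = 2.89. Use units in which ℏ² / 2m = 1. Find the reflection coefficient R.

On each side the TISE gives plane waves with k = √(2m(E − V))/ℏ: k₁ = √(2·½·2.89) = 1.700, k₂ = √(2·½·0.48) = 0.6928.
Matching ψ and ψ′ at x = 0 gives r = (k₁ − k₂)/(k₁ + k₂), so R = r² = 0.1772 and T = 1 − R = 0.8228.

R = 0.177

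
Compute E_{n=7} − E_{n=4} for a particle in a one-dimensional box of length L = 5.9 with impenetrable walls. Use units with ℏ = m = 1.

ΔE = 4.68

E_n = n²π²ℏ²/(2mL²), so ΔE = (7² − 4²) π²ℏ²/(2mL²).
ΔE = 33 × π² / (2 × 1 × 5.9²) = 4.678.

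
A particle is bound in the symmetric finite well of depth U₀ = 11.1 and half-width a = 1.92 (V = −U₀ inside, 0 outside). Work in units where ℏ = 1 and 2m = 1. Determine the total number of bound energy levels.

The dimensionless depth is z₀ = a√(2mU₀)/ℏ = 1.92 × √(11.10) = 6.397.
A new bound state (alternating even/odd) appears each time z₀ passes a multiple of π/2, so N = ⌊2z₀/π⌋ + 1 = ⌊4.072⌋ + 1 = 5.

N = 5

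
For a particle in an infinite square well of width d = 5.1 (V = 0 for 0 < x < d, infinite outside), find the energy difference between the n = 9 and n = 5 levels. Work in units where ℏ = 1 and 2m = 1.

ΔE = 21.2

E_n = n²π²ℏ²/(2md²), so ΔE = (9² − 5²) π²ℏ²/(2md²).
ΔE = 56 × π² / (2 × 0.5 × 5.1²) = 21.25.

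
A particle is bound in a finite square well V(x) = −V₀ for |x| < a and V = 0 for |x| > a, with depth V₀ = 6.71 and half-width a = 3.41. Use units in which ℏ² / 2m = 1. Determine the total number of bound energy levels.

N = 6

The dimensionless depth is z₀ = a√(2mV₀)/ℏ = 3.41 × √(6.710) = 8.833.
A new bound state (alternating even/odd) appears each time z₀ passes a multiple of π/2, so N = ⌊2z₀/π⌋ + 1 = ⌊5.623⌋ + 1 = 6.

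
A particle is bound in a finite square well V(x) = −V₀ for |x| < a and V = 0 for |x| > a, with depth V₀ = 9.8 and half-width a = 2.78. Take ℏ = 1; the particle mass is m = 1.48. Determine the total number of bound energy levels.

The dimensionless depth is z₀ = a√(2mV₀)/ℏ = 2.78 × √(29.01) = 14.97.
The even/odd transcendental equations gain one root per π/2 in z₀, giving N = 1 + ⌊2z₀/π⌋ = 1 + ⌊9.532⌋ = 10.

N = 10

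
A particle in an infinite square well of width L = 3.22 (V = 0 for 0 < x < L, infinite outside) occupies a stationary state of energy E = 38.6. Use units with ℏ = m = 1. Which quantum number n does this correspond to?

n = 9

For an infinite well E_n = n²π²ℏ²/(2mL²), so n = (L/πℏ)√(2mE).
n = (3.22/π) × √(2 × 1 × 38.6) = 9.006 → n = 9.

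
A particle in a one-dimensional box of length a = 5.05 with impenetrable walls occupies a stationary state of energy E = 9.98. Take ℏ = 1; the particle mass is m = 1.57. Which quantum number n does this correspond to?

For an infinite well E_n = n²π²ℏ²/(2ma²), so n = (a/πℏ)√(2mE).
n = (5.05/π) × √(2 × 1.57 × 9.98) = 8.999 → n = 9.

n = 9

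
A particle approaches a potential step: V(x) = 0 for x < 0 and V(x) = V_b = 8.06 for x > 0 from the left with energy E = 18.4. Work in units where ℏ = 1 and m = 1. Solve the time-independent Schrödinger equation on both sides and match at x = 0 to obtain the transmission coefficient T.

On each side the TISE gives plane waves with k = √(2m(E − V))/ℏ: k₁ = √(2·1·18.4) = 6.066, k₂ = √(2·1·10.34) = 4.548.
Continuity of ψ and ψ′ at the step yields the reflection amplitude r = (k₁ − k₂)/(k₁ + k₂) = 0.1431; thus R = |r|² = 0.02048, T = 0.9795.

T = 0.980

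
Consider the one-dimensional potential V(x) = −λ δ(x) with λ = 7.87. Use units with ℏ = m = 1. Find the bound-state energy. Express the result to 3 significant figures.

For x ≠ 0 the bound state is ψ ∝ e^{−κ|x|}; integrating the TISE across the delta gives the cusp condition 2κ = 2mλ/ℏ², so κ = 7.870.
Then E = −ℏ²κ²/(2m) = −mλ²/(2ℏ²) = -30.97.

E = -31.0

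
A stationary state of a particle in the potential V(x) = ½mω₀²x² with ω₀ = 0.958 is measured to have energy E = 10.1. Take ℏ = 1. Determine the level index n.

n = 10

E_n = ℏω₀(n + ½) ⇒ n = E/(ℏω₀) − ½ = 10.1/0.958 − 0.5 = 10.043 → n = 10.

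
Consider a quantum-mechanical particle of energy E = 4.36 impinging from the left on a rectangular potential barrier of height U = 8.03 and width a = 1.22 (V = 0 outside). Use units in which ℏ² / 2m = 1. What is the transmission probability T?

T = 0.0364

E < U: inside the barrier ψ ∝ e^{±κx} with κ = √(2m(U − E))/ℏ = 1.916.
κa = 2.337, sinh(κa) = 5.128.
The exact tunnelling result is T⁻¹ = 1 + U² sinh²(κa) / [4E(U − E)] = 27.49, so T = 0.0364.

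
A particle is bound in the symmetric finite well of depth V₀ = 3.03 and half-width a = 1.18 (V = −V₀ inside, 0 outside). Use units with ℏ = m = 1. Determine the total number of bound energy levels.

Define the well-strength parameter z₀ = (a/ℏ)√(2mV₀) = 1.18 × √(2·1·3.03) = 2.905.
A new bound state (alternating even/odd) appears each time z₀ passes a multiple of π/2, so N = ⌊2z₀/π⌋ + 1 = ⌊1.849⌋ + 1 = 2.

N = 2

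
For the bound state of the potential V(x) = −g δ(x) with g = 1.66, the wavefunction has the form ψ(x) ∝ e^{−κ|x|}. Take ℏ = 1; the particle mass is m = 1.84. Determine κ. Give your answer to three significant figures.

Integrating the TISE across x = 0 gives the cusp condition ψ'(0⁺) − ψ'(0⁻) = −(2mg/ℏ²)ψ(0).
With ψ ∝ e^{−κ|x|} this yields −2κ = −2mg/ℏ², so κ = mg/ℏ² = 3.054.

κ = 3.05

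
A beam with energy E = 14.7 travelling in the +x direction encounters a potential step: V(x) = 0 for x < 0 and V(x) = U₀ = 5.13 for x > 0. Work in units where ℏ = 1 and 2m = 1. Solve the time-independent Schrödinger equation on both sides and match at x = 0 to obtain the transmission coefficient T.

On each side the TISE gives plane waves with k = √(2m(E − V))/ℏ: k₁ = √(2·½·14.7) = 3.834, k₂ = √(2·½·9.57) = 3.094.
Matching ψ and ψ′ at x = 0 gives r = (k₁ − k₂)/(k₁ + k₂), so R = r² = 0.01143 and T = 1 − R = 0.9886.

T = 0.989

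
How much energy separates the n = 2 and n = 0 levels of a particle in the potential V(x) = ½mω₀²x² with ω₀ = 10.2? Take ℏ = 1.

ΔE = 20.4

E_n = ℏω₀(n + ½), so ΔE = (2 − 0) ℏω₀ = 2 × 10.2 = 20.40.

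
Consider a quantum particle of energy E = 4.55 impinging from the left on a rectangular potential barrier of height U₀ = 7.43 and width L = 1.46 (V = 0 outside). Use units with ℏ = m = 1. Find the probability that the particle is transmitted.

Since E < U₀ the interior solution is evanescent with decay constant κ = √(2m(U₀ − E))/ℏ = 2.400.
κL = 3.504, sinh(κL) = 16.61.
The exact tunnelling result is T⁻¹ = 1 + U₀² sinh²(κL) / [4E(U₀ − E)] = 291.5, so T = 0.00343.

T = 0.00343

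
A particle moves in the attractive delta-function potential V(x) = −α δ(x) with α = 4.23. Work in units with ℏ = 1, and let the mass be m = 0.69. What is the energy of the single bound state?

E = -6.17

For x ≠ 0 the bound state is ψ ∝ e^{−κ|x|}; integrating the TISE across the delta gives the cusp condition 2κ = 2mα/ℏ², so κ = 2.919.
Then E = −ℏ²κ²/(2m) = −mα²/(2ℏ²) = -6.173.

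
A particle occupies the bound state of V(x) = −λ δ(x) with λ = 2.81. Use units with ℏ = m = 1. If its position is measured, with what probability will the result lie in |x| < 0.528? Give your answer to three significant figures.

The normalised bound state is ψ = √κ e^{−κ|x|} with κ = mλ/ℏ² = 2.810.
P(|x| < d) = ∫_{−d}^{d} κ e^{−2κ|x|} dx = 1 − e^{−2κd} = 1 − e^{−2.967} = 0.9486.

P = 0.949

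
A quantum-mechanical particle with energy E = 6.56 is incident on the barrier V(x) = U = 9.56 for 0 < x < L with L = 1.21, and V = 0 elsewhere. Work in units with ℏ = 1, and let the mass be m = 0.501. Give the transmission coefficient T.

T = 0.0508

E < U: inside the barrier ψ ∝ e^{±κx} with κ = √(2m(U − E))/ℏ = 1.734.
κL = 2.098, sinh(κL) = 4.013.
The exact tunnelling result is T⁻¹ = 1 + U² sinh²(κL) / [4E(U − E)] = 19.70, so T = 0.0508.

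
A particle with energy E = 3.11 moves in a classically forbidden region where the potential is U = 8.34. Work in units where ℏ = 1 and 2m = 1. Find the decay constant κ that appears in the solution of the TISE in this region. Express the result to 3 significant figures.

κ = 2.29

Since E < U the TISE in this region is ψ'' = κ²ψ with κ = √(2m(U − E))/ℏ.
κ = √(2 × 0.5 × 5.23) = 2.287.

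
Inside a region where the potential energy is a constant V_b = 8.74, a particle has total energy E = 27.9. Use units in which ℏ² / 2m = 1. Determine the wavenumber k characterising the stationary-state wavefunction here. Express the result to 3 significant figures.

With E > V_b the solution is oscillatory, ψ ∝ e^{±ikx} with k = √(2m(E − V_b))/ℏ.
k = √(2 × 0.5 × 19.16) = 4.377.

k = 4.38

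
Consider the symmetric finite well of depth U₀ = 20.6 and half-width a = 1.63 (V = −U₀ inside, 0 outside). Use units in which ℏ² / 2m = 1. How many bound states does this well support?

N = 5

Define the well-strength parameter z₀ = (a/ℏ)√(2mU₀) = 1.63 × √(2·0.5·20.6) = 7.398.
The even/odd transcendental equations gain one root per π/2 in z₀, giving N = 1 + ⌊2z₀/π⌋ = 1 + ⌊4.710⌋ = 5.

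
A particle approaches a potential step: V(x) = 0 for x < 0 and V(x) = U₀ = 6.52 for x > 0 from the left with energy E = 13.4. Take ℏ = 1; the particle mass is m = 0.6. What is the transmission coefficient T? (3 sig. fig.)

On each side the TISE gives plane waves with k = √(2m(E − V))/ℏ: k₁ = √(2·0.6·13.4) = 4.010, k₂ = √(2·0.6·6.88) = 2.873.
Matching ψ and ψ′ at x = 0 gives r = (k₁ − k₂)/(k₁ + k₂), so R = r² = 0.02727 and T = 1 − R = 0.9727.

T = 0.973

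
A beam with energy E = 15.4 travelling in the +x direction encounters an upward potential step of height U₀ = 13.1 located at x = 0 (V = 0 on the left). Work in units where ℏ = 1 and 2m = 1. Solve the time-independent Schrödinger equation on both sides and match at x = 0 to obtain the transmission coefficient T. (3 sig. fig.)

On each side the TISE gives plane waves with k = √(2m(E − V))/ℏ: k₁ = √(2·½·15.4) = 3.924, k₂ = √(2·½·2.3) = 1.517.
Continuity of ψ and ψ′ at the step yields the reflection amplitude r = (k₁ − k₂)/(k₁ + k₂) = 0.4425; thus R = |r|² = 0.1958, T = 0.8042.

T = 0.804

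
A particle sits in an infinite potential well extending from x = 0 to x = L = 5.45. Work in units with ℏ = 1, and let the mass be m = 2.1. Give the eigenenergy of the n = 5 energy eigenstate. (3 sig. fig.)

Requiring ψ(0) = ψ(L) = 0 quantises k = nπ/L, hence E_n = ℏ²k²/2m = n²π²ℏ²/(2mL²).
E_5 = 5² × π² / (2 × 2.1 × 5.45²) = 1.978.

E = 1.98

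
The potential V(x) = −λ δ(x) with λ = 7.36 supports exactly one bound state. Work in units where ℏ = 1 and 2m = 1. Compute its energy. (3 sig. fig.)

E = -13.5

The bound state is ψ(x) = √κ e^{−κ|x|}. The derivative jump ψ'(0⁺) − ψ'(0⁻) = −(2mλ/ℏ²)ψ(0) fixes κ = mλ/ℏ² = 3.680.
Then E = −ℏ²κ²/(2m) = −mλ²/(2ℏ²) = -13.54.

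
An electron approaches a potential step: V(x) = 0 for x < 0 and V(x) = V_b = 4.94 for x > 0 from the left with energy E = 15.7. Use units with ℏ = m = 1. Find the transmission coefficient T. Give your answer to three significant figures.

On each side the TISE gives plane waves with k = √(2m(E − V))/ℏ: k₁ = √(2·1·15.7) = 5.604, k₂ = √(2·1·10.76) = 4.639.
Continuity of ψ and ψ′ at the step yields the reflection amplitude r = (k₁ − k₂)/(k₁ + k₂) = 0.09418; thus R = |r|² = 0.008869, T = 0.9911.

T = 0.991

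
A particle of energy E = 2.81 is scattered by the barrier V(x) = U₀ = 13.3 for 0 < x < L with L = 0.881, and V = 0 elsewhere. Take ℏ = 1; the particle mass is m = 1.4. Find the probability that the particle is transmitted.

E < U₀: inside the barrier ψ ∝ e^{±κx} with κ = √(2m(U₀ − E))/ℏ = 5.420.
κL = 4.775, sinh(κL) = 59.23.
The exact tunnelling result is T⁻¹ = 1 + U₀² sinh²(κL) / [4E(U₀ − E)] = 5264, so T = 0.000190.

T = 0.000190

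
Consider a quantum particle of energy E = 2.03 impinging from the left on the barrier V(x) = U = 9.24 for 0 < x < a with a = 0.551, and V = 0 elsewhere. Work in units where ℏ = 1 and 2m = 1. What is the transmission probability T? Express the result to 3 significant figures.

T = 0.137

Since E < U the interior solution is evanescent with decay constant κ = √(2m(U − E))/ℏ = 2.685.
κa = 1.480, sinh(κa) = 2.082.
The exact tunnelling result is T⁻¹ = 1 + U² sinh²(κa) / [4E(U − E)] = 7.319, so T = 0.137.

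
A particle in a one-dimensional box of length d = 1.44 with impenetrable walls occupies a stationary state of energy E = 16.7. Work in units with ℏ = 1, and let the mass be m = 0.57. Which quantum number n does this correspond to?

From E_n = n²π²ℏ²/(2md²) invert to n = √(2md²E)/(πℏ).
n = (1.44/π) × √(2 × 0.57 × 16.7) = 2.000 → n = 2.

n = 2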